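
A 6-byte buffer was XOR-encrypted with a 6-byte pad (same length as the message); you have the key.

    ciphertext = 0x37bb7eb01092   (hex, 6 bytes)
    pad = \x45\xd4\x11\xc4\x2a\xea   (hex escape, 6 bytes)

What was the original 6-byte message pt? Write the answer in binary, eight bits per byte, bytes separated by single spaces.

01110010 01101111 01101111 01110100 00111010 01111000

byte 0: 00110111 xor 01000101 = 01110010
byte 1: 10111011 xor 11010100 = 01101111
byte 2: 01111110 xor 00010001 = 01101111
byte 3: 10110000 xor 11000100 = 01110100
byte 4: 00010000 xor 00101010 = 00111010
byte 5: 10010010 xor 11101010 = 01111000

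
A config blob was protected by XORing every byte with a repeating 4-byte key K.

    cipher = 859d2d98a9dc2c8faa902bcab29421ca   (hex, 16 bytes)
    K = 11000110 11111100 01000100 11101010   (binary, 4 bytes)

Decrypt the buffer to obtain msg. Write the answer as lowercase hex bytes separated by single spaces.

43 61 69 72 6f 20 68 65 6c 6c 6f 20 74 68 65 20

The 4-byte key repeats, so the effective keystream is c6 fc 44 ea c6 fc 44 ea c6 fc 44 ea c6 fc 44 ea.
byte 0: 10000101 xor 11000110 = 01000011
byte 1: 10011101 xor 11111100 = 01100001
byte 2: 00101101 xor 01000100 = 01101001
byte 3: 10011000 xor 11101010 = 01110010
byte 4: 10101001 xor 11000110 = 01101111
byte 5: 11011100 xor 11111100 = 00100000
byte 6: 00101100 xor 01000100 = 01101000
byte 7: 10001111 xor 11101010 = 01100101
byte 8: 10101010 xor 11000110 = 01101100
byte 9: 10010000 xor 11111100 = 01101100
byte 10: 00101011 xor 01000100 = 01101111
byte 11: 11001010 xor 11101010 = 00100000
byte 12: 10110010 xor 11000110 = 01110100
byte 13: 10010100 xor 11111100 = 01101000
byte 14: 00100001 xor 01000100 = 01100101
byte 15: 11001010 xor 11101010 = 00100000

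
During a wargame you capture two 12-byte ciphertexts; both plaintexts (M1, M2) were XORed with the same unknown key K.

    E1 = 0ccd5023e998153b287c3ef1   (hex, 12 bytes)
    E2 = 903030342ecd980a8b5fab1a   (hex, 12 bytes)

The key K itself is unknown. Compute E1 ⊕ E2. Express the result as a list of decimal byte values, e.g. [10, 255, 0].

[156, 253, 96, 23, 199, 85, 141, 49, 163, 35, 149, 235]

E1 ⊕ E2 = (M1 ⊕ K) ⊕ (M2 ⊕ K) = M1 ⊕ M2 — the shared key cancels under XOR.
byte 0: 00001100 XOR 10010000 = 10011100
byte 1: 11001101 XOR 00110000 = 11111101
byte 2: 01010000 XOR 00110000 = 01100000
byte 3: 00100011 XOR 00110100 = 00010111
byte 4: 11101001 XOR 00101110 = 11000111
byte 5: 10011000 XOR 11001101 = 01010101
byte 6: 00010101 XOR 10011000 = 10001101
byte 7: 00111011 XOR 00001010 = 00110001
byte 8: 00101000 XOR 10001011 = 10100011
byte 9: 01111100 XOR 01011111 = 00100011
byte 10: 00111110 XOR 10101011 = 10010101
byte 11: 11110001 XOR 00011010 = 11101011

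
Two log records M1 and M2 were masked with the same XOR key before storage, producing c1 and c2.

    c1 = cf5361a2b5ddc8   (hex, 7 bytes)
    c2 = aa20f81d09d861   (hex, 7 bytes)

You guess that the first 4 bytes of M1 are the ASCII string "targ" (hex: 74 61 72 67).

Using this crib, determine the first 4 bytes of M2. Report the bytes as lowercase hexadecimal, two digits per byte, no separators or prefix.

First, c1 ⊕ c2 = (M1 ⊕ K) ⊕ (M2 ⊕ K) = M1 ⊕ M2, so the key drops out. Then M2 = (M1 ⊕ M2) ⊕ M1 over the first 4 bytes.
byte 0: (cf ^ aa) ^ 74 = 65 ^ 74 = 11
byte 1: (53 ^ 20) ^ 61 = 73 ^ 61 = 12
byte 2: (61 ^ f8) ^ 72 = 99 ^ 72 = eb
byte 3: (a2 ^ 1d) ^ 67 = bf ^ 67 = d8

1112ebd8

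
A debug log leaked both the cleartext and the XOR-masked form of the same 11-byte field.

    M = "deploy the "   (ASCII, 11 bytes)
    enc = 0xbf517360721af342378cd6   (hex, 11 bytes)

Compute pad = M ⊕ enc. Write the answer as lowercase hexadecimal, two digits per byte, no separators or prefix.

Since enc = M ⊕ pad, XORing both sides with M gives pad = M ⊕ enc.
64 xor bf = db
65 xor 51 = 34
70 xor 73 = 03
6c xor 60 = 0c
6f xor 72 = 1d
79 xor 1a = 63
20 xor f3 = d3
74 xor 42 = 36
68 xor 37 = 5f
65 xor 8c = e9
20 xor d6 = f6

db34030c1d63d3365fe9f6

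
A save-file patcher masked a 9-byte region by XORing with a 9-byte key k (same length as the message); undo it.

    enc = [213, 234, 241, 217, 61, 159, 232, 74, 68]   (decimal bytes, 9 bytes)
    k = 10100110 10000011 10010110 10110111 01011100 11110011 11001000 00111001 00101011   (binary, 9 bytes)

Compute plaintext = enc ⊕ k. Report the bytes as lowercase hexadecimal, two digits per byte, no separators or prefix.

d5 ⊕ a6 = 73
ea ⊕ 83 = 69
f1 ⊕ 96 = 67
d9 ⊕ b7 = 6e
3d ⊕ 5c = 61
9f ⊕ f3 = 6c
e8 ⊕ c8 = 20
4a ⊕ 39 = 73
44 ⊕ 2b = 6f

7369676e616c20736f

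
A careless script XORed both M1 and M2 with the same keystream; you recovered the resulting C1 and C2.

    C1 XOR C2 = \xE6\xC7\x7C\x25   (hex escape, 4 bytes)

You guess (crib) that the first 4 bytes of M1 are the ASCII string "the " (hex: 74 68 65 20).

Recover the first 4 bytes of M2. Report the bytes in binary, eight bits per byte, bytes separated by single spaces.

Since C1 ⊕ C2 = M1 ⊕ M2, XORing with the guessed M1 bytes yields the corresponding M2 bytes: M2 = (C1 ⊕ C2) ⊕ M1.
byte 0: e6 ⊕ 74 = 92
byte 1: c7 ⊕ 68 = af
byte 2: 7c ⊕ 65 = 19
byte 3: 25 ⊕ 20 = 05

10010010 10101111 00011001 00000101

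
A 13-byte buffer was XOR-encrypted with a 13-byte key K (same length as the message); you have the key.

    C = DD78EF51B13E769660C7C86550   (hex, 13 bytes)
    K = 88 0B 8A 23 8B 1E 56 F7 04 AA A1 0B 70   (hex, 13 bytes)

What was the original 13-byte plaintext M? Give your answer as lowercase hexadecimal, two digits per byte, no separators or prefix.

dd ^ 88 = 55
78 ^ 0b = 73
ef ^ 8a = 65
51 ^ 23 = 72
b1 ^ 8b = 3a
3e ^ 1e = 20
76 ^ 56 = 20
96 ^ f7 = 61
60 ^ 04 = 64
c7 ^ aa = 6d
c8 ^ a1 = 69
65 ^ 0b = 6e
50 ^ 70 = 20

557365723a202061646d696e20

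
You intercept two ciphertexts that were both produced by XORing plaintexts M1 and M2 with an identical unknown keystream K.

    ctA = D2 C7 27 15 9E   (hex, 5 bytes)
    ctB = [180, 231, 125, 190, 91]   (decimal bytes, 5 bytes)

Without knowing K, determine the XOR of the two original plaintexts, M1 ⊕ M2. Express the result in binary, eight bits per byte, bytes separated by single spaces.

ctA ⊕ ctB = (M1 ⊕ K) ⊕ (M2 ⊕ K) = M1 ⊕ M2 — the shared key cancels under XOR.
210 ⊕ 180 = 102
199 ⊕ 231 =  32
 39 ⊕ 125 =  90
 21 ⊕ 190 = 171
158 ⊕  91 = 197

01100110 00100000 01011010 10101011 11000101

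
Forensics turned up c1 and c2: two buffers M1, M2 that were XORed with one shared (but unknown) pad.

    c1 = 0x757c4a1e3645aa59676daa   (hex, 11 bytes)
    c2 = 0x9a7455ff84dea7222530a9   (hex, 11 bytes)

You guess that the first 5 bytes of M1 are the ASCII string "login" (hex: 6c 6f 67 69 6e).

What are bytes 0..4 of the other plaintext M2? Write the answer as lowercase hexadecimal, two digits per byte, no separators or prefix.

83677888dc

First, c1 ⊕ c2 = (M1 ⊕ K) ⊕ (M2 ⊕ K) = M1 ⊕ M2, so the key drops out. Then M2 = (M1 ⊕ M2) ⊕ M1 over the first 5 bytes.
byte 0: (75 XOR 9a) XOR 6c = ef XOR 6c = 83
byte 1: (7c XOR 74) XOR 6f = 08 XOR 6f = 67
byte 2: (4a XOR 55) XOR 67 = 1f XOR 67 = 78
byte 3: (1e XOR ff) XOR 69 = e1 XOR 69 = 88
byte 4: (36 XOR 84) XOR 6e = b2 XOR 6e = dc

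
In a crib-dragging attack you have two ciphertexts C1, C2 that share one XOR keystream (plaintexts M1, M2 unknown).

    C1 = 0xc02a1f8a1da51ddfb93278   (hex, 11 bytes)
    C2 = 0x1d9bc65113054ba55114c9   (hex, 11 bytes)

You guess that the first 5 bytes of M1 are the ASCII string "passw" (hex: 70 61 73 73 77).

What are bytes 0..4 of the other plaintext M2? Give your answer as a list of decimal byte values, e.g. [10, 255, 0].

[173, 208, 170, 168, 121]

First, C1 ⊕ C2 = (M1 ⊕ K) ⊕ (M2 ⊕ K) = M1 ⊕ M2, so the key drops out. Then M2 = (M1 ⊕ M2) ⊕ M1 over the first 5 bytes.
byte 0: (c0 xor 1d) xor 70 = dd xor 70 = ad
byte 1: (2a xor 9b) xor 61 = b1 xor 61 = d0
byte 2: (1f xor c6) xor 73 = d9 xor 73 = aa
byte 3: (8a xor 51) xor 73 = db xor 73 = a8
byte 4: (1d xor 13) xor 77 = 0e xor 77 = 79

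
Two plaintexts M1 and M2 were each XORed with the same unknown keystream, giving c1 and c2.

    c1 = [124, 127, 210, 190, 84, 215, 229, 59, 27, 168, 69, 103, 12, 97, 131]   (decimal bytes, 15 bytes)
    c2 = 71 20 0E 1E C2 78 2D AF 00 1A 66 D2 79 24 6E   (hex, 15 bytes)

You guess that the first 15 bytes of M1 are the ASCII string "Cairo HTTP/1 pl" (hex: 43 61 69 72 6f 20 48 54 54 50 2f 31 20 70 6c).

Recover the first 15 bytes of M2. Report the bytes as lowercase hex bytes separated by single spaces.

First, c1 ⊕ c2 = (M1 ⊕ K) ⊕ (M2 ⊕ K) = M1 ⊕ M2, so the key drops out. Then M2 = (M1 ⊕ M2) ⊕ M1 over the first 15 bytes.
byte 0: (7c XOR 71) XOR 43 = 0d XOR 43 = 4e
byte 1: (7f XOR 20) XOR 61 = 5f XOR 61 = 3e
byte 2: (d2 XOR 0e) XOR 69 = dc XOR 69 = b5
byte 3: (be XOR 1e) XOR 72 = a0 XOR 72 = d2
byte 4: (54 XOR c2) XOR 6f = 96 XOR 6f = f9
byte 5: (d7 XOR 78) XOR 20 = af XOR 20 = 8f
byte 6: (e5 XOR 2d) XOR 48 = c8 XOR 48 = 80
byte 7: (3b XOR af) XOR 54 = 94 XOR 54 = c0
byte 8: (1b XOR 00) XOR 54 = 1b XOR 54 = 4f
byte 9: (a8 XOR 1a) XOR 50 = b2 XOR 50 = e2
byte 10: (45 XOR 66) XOR 2f = 23 XOR 2f = 0c
byte 11: (67 XOR d2) XOR 31 = b5 XOR 31 = 84
byte 12: (0c XOR 79) XOR 20 = 75 XOR 20 = 55
byte 13: (61 XOR 24) XOR 70 = 45 XOR 70 = 35
byte 14: (83 XOR 6e) XOR 6c = ed XOR 6c = 81

4e 3e b5 d2 f9 8f 80 c0 4f e2 0c 84 55 35 81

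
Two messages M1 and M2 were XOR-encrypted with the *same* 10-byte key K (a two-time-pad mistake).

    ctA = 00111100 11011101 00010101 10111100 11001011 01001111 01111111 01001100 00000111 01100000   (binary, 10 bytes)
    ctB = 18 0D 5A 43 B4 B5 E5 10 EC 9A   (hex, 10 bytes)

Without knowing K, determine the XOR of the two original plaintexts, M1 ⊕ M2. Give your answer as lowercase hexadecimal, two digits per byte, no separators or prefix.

ctA ⊕ ctB = (M1 ⊕ K) ⊕ (M2 ⊕ K) = M1 ⊕ M2 — the shared key cancels under XOR.
00111100 XOR 00011000 = 00100100
11011101 XOR 00001101 = 11010000
00010101 XOR 01011010 = 01001111
10111100 XOR 01000011 = 11111111
11001011 XOR 10110100 = 01111111
01001111 XOR 10110101 = 11111010
01111111 XOR 11100101 = 10011010
01001100 XOR 00010000 = 01011100
00000111 XOR 11101100 = 11101011
01100000 XOR 10011010 = 11111010

24d04fff7ffa9a5cebfa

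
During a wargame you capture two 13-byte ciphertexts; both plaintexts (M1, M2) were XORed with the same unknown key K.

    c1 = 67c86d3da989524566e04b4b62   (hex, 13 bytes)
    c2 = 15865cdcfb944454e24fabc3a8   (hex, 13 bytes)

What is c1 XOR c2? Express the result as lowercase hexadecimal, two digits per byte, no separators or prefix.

c1 ⊕ c2 = (M1 ⊕ K) ⊕ (M2 ⊕ K) = M1 ⊕ M2 — the shared key cancels under XOR.
67 XOR 15 = 72
c8 XOR 86 = 4e
6d XOR 5c = 31
3d XOR dc = e1
a9 XOR fb = 52
89 XOR 94 = 1d
52 XOR 44 = 16
45 XOR 54 = 11
66 XOR e2 = 84
e0 XOR 4f = af
4b XOR ab = e0
4b XOR c3 = 88
62 XOR a8 = ca

724e31e1521d161184afe088ca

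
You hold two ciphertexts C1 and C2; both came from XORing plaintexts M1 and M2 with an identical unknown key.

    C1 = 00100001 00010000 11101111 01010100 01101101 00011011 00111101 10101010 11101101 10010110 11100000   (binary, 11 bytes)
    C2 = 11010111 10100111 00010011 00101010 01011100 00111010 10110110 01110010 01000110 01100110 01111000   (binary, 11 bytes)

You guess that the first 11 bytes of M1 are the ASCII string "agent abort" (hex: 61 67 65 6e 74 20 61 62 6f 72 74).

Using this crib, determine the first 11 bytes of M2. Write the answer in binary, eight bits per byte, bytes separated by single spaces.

10010111 11010000 10011001 00010000 01000101 00000001 11101010 10111010 11000100 10000010 11101100

First, C1 ⊕ C2 = (M1 ⊕ K) ⊕ (M2 ⊕ K) = M1 ⊕ M2, so the key drops out. Then M2 = (M1 ⊕ M2) ⊕ M1 over the first 11 bytes.
byte 0: (21 ^ d7) ^ 61 = f6 ^ 61 = 97
byte 1: (10 ^ a7) ^ 67 = b7 ^ 67 = d0
byte 2: (ef ^ 13) ^ 65 = fc ^ 65 = 99
byte 3: (54 ^ 2a) ^ 6e = 7e ^ 6e = 10
byte 4: (6d ^ 5c) ^ 74 = 31 ^ 74 = 45
byte 5: (1b ^ 3a) ^ 20 = 21 ^ 20 = 01
byte 6: (3d ^ b6) ^ 61 = 8b ^ 61 = ea
byte 7: (aa ^ 72) ^ 62 = d8 ^ 62 = ba
byte 8: (ed ^ 46) ^ 6f = ab ^ 6f = c4
byte 9: (96 ^ 66) ^ 72 = f0 ^ 72 = 82
byte 10: (e0 ^ 78) ^ 74 = 98 ^ 74 = ec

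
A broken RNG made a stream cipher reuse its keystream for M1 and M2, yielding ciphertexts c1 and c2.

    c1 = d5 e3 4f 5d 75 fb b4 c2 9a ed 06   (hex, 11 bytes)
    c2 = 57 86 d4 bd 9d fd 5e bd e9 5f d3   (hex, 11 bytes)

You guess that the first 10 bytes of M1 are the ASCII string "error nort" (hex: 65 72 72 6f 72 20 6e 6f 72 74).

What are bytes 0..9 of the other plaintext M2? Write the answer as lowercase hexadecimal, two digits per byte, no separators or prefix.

e717e98f9a26841001c6

First, c1 ⊕ c2 = (M1 ⊕ K) ⊕ (M2 ⊕ K) = M1 ⊕ M2, so the key drops out. Then M2 = (M1 ⊕ M2) ⊕ M1 over the first 10 bytes.
byte 0: (d5 xor 57) xor 65 = 82 xor 65 = e7
byte 1: (e3 xor 86) xor 72 = 65 xor 72 = 17
byte 2: (4f xor d4) xor 72 = 9b xor 72 = e9
byte 3: (5d xor bd) xor 6f = e0 xor 6f = 8f
byte 4: (75 xor 9d) xor 72 = e8 xor 72 = 9a
byte 5: (fb xor fd) xor 20 = 06 xor 20 = 26
byte 6: (b4 xor 5e) xor 6e = ea xor 6e = 84
byte 7: (c2 xor bd) xor 6f = 7f xor 6f = 10
byte 8: (9a xor e9) xor 72 = 73 xor 72 = 01
byte 9: (ed xor 5f) xor 74 = b2 xor 74 = c6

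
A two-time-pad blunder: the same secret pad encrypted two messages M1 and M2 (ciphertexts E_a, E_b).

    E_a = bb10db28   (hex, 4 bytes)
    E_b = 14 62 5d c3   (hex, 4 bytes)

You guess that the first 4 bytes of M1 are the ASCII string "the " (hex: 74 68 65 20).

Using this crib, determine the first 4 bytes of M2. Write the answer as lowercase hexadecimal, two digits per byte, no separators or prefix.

db1ae3cb

First, E_a ⊕ E_b = (M1 ⊕ K) ⊕ (M2 ⊕ K) = M1 ⊕ M2, so the key drops out. Then M2 = (M1 ⊕ M2) ⊕ M1 over the first 4 bytes.
byte 0: (bb ^ 14) ^ 74 = af ^ 74 = db
byte 1: (10 ^ 62) ^ 68 = 72 ^ 68 = 1a
byte 2: (db ^ 5d) ^ 65 = 86 ^ 65 = e3
byte 3: (28 ^ c3) ^ 20 = eb ^ 20 = cb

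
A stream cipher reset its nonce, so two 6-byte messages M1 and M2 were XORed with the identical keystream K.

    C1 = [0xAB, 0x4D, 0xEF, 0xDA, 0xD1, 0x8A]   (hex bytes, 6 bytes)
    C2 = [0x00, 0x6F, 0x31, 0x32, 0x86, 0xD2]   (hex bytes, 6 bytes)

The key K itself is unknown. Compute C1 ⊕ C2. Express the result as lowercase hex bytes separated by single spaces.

ab 22 de e8 57 58

C1 ⊕ C2 = (M1 ⊕ K) ⊕ (M2 ⊕ K) = M1 ⊕ M2 — the shared key cancels under XOR.
ab xor 00 = ab
4d xor 6f = 22
ef xor 31 = de
da xor 32 = e8
d1 xor 86 = 57
8a xor d2 = 58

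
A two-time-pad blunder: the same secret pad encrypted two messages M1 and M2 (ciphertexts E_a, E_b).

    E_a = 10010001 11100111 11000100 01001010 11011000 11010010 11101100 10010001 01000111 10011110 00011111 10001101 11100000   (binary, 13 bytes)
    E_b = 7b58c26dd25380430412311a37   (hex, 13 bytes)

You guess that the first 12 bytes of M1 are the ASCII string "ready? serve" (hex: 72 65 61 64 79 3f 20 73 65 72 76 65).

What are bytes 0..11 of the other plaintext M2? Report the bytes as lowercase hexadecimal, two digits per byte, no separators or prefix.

First, E_a ⊕ E_b = (M1 ⊕ K) ⊕ (M2 ⊕ K) = M1 ⊕ M2, so the key drops out. Then M2 = (M1 ⊕ M2) ⊕ M1 over the first 12 bytes.
byte 0: (91 ^ 7b) ^ 72 = ea ^ 72 = 98
byte 1: (e7 ^ 58) ^ 65 = bf ^ 65 = da
byte 2: (c4 ^ c2) ^ 61 = 06 ^ 61 = 67
byte 3: (4a ^ 6d) ^ 64 = 27 ^ 64 = 43
byte 4: (d8 ^ d2) ^ 79 = 0a ^ 79 = 73
byte 5: (d2 ^ 53) ^ 3f = 81 ^ 3f = be
byte 6: (ec ^ 80) ^ 20 = 6c ^ 20 = 4c
byte 7: (91 ^ 43) ^ 73 = d2 ^ 73 = a1
byte 8: (47 ^ 04) ^ 65 = 43 ^ 65 = 26
byte 9: (9e ^ 12) ^ 72 = 8c ^ 72 = fe
byte 10: (1f ^ 31) ^ 76 = 2e ^ 76 = 58
byte 11: (8d ^ 1a) ^ 65 = 97 ^ 65 = f2

98da674373be4ca126fe58f2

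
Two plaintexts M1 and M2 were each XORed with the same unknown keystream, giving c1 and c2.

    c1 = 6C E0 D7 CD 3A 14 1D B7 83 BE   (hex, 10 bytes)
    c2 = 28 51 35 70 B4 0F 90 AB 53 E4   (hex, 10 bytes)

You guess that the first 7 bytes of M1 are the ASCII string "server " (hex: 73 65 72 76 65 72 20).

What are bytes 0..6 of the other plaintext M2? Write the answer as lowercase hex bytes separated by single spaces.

First, c1 ⊕ c2 = (M1 ⊕ K) ⊕ (M2 ⊕ K) = M1 ⊕ M2, so the key drops out. Then M2 = (M1 ⊕ M2) ⊕ M1 over the first 7 bytes.
byte 0: (6c xor 28) xor 73 = 44 xor 73 = 37
byte 1: (e0 xor 51) xor 65 = b1 xor 65 = d4
byte 2: (d7 xor 35) xor 72 = e2 xor 72 = 90
byte 3: (cd xor 70) xor 76 = bd xor 76 = cb
byte 4: (3a xor b4) xor 65 = 8e xor 65 = eb
byte 5: (14 xor 0f) xor 72 = 1b xor 72 = 69
byte 6: (1d xor 90) xor 20 = 8d xor 20 = ad

37 d4 90 cb eb 69 ad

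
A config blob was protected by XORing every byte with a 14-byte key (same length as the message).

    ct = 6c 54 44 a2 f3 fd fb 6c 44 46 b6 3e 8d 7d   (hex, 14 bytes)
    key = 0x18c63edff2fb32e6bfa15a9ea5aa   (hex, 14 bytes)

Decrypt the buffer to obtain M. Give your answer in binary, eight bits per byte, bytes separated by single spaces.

XOR is its own inverse, so applying the key byte-wise gives the result directly.
6c ^ 18 = 74
54 ^ c6 = 92
44 ^ 3e = 7a
a2 ^ df = 7d
f3 ^ f2 = 01
fd ^ fb = 06
fb ^ 32 = c9
6c ^ e6 = 8a
44 ^ bf = fb
46 ^ a1 = e7
b6 ^ 5a = ec
3e ^ 9e = a0
8d ^ a5 = 28
7d ^ aa = d7

01110100 10010010 01111010 01111101 00000001 00000110 11001001 10001010 11111011 11100111 11101100 10100000 00101000 11010111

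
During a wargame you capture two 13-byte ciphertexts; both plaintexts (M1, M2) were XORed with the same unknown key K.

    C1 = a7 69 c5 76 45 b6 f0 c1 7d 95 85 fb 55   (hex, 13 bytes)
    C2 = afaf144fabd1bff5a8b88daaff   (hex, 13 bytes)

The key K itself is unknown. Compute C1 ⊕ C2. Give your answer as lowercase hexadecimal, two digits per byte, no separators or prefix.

C1 ⊕ C2 = (M1 ⊕ K) ⊕ (M2 ⊕ K) = M1 ⊕ M2 — the shared key cancels under XOR.
byte 0: a7 xor af = 08
byte 1: 69 xor af = c6
byte 2: c5 xor 14 = d1
byte 3: 76 xor 4f = 39
byte 4: 45 xor ab = ee
byte 5: b6 xor d1 = 67
byte 6: f0 xor bf = 4f
byte 7: c1 xor f5 = 34
byte 8: 7d xor a8 = d5
byte 9: 95 xor b8 = 2d
byte 10: 85 xor 8d = 08
byte 11: fb xor aa = 51
byte 12: 55 xor ff = aa

08c6d139ee674f34d52d0851aa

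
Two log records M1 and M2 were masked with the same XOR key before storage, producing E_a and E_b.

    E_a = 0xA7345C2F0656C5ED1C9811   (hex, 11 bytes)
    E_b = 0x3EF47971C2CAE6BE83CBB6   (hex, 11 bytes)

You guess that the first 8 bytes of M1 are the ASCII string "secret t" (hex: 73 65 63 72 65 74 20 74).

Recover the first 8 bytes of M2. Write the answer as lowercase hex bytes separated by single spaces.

ea a5 46 2c a1 e8 03 27

First, E_a ⊕ E_b = (M1 ⊕ K) ⊕ (M2 ⊕ K) = M1 ⊕ M2, so the key drops out. Then M2 = (M1 ⊕ M2) ⊕ M1 over the first 8 bytes.
byte 0: (a7 xor 3e) xor 73 = 99 xor 73 = ea
byte 1: (34 xor f4) xor 65 = c0 xor 65 = a5
byte 2: (5c xor 79) xor 63 = 25 xor 63 = 46
byte 3: (2f xor 71) xor 72 = 5e xor 72 = 2c
byte 4: (06 xor c2) xor 65 = c4 xor 65 = a1
byte 5: (56 xor ca) xor 74 = 9c xor 74 = e8
byte 6: (c5 xor e6) xor 20 = 23 xor 20 = 03
byte 7: (ed xor be) xor 74 = 53 xor 74 = 27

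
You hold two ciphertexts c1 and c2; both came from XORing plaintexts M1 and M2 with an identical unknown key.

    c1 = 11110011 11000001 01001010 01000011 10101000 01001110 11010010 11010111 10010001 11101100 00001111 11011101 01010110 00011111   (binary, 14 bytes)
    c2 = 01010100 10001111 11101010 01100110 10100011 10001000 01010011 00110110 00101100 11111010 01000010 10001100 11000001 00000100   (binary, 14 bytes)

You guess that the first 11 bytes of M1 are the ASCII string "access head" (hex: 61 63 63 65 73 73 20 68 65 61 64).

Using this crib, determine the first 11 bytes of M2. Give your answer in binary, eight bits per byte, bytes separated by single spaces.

11000110 00101101 11000011 01000000 01111000 10110101 10100001 10001001 11011000 01110111 00101001

First, c1 ⊕ c2 = (M1 ⊕ K) ⊕ (M2 ⊕ K) = M1 ⊕ M2, so the key drops out. Then M2 = (M1 ⊕ M2) ⊕ M1 over the first 11 bytes.
byte 0: (f3 XOR 54) XOR 61 = a7 XOR 61 = c6
byte 1: (c1 XOR 8f) XOR 63 = 4e XOR 63 = 2d
byte 2: (4a XOR ea) XOR 63 = a0 XOR 63 = c3
byte 3: (43 XOR 66) XOR 65 = 25 XOR 65 = 40
byte 4: (a8 XOR a3) XOR 73 = 0b XOR 73 = 78
byte 5: (4e XOR 88) XOR 73 = c6 XOR 73 = b5
byte 6: (d2 XOR 53) XOR 20 = 81 XOR 20 = a1
byte 7: (d7 XOR 36) XOR 68 = e1 XOR 68 = 89
byte 8: (91 XOR 2c) XOR 65 = bd XOR 65 = d8
byte 9: (ec XOR fa) XOR 61 = 16 XOR 61 = 77
byte 10: (0f XOR 42) XOR 64 = 4d XOR 64 = 29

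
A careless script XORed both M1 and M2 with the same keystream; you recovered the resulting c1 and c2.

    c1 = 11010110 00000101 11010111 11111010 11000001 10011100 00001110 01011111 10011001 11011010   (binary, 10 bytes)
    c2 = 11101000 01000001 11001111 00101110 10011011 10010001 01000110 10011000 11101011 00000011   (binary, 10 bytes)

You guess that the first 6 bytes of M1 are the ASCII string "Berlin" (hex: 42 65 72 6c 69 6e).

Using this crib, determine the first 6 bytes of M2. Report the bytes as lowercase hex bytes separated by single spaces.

First, c1 ⊕ c2 = (M1 ⊕ K) ⊕ (M2 ⊕ K) = M1 ⊕ M2, so the key drops out. Then M2 = (M1 ⊕ M2) ⊕ M1 over the first 6 bytes.
byte 0: (d6 xor e8) xor 42 = 3e xor 42 = 7c
byte 1: (05 xor 41) xor 65 = 44 xor 65 = 21
byte 2: (d7 xor cf) xor 72 = 18 xor 72 = 6a
byte 3: (fa xor 2e) xor 6c = d4 xor 6c = b8
byte 4: (c1 xor 9b) xor 69 = 5a xor 69 = 33
byte 5: (9c xor 91) xor 6e = 0d xor 6e = 63

7c 21 6a b8 33 63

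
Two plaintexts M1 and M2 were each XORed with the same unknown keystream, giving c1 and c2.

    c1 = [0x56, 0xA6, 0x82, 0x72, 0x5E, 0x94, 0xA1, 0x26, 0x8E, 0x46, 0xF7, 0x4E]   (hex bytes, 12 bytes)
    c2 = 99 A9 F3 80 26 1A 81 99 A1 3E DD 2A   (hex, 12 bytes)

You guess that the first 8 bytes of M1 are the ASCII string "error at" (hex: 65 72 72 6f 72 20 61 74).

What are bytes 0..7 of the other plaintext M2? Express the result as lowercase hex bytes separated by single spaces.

aa 7d 03 9d 0a ae 41 cb

First, c1 ⊕ c2 = (M1 ⊕ K) ⊕ (M2 ⊕ K) = M1 ⊕ M2, so the key drops out. Then M2 = (M1 ⊕ M2) ⊕ M1 over the first 8 bytes.
byte 0: (56 xor 99) xor 65 = cf xor 65 = aa
byte 1: (a6 xor a9) xor 72 = 0f xor 72 = 7d
byte 2: (82 xor f3) xor 72 = 71 xor 72 = 03
byte 3: (72 xor 80) xor 6f = f2 xor 6f = 9d
byte 4: (5e xor 26) xor 72 = 78 xor 72 = 0a
byte 5: (94 xor 1a) xor 20 = 8e xor 20 = ae
byte 6: (a1 xor 81) xor 61 = 20 xor 61 = 41
byte 7: (26 xor 99) xor 74 = bf xor 74 = cb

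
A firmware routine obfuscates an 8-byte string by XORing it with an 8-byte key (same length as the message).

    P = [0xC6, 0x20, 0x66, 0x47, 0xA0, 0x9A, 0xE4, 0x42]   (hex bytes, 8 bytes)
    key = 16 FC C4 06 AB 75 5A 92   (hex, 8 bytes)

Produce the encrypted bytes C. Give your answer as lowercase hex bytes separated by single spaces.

d0 dc a2 41 0b ef be d0

XOR is its own inverse, so applying the key byte-wise gives the result directly.
c6 XOR 16 = d0
20 XOR fc = dc
66 XOR c4 = a2
47 XOR 06 = 41
a0 XOR ab = 0b
9a XOR 75 = ef
e4 XOR 5a = be
42 XOR 92 = d0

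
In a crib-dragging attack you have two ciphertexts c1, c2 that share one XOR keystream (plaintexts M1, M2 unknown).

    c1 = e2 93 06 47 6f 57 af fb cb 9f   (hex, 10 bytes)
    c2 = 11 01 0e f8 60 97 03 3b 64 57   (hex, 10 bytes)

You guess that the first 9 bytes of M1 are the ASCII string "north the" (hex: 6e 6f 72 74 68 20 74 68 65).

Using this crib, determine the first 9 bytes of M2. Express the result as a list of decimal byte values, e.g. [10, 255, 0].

First, c1 ⊕ c2 = (M1 ⊕ K) ⊕ (M2 ⊕ K) = M1 ⊕ M2, so the key drops out. Then M2 = (M1 ⊕ M2) ⊕ M1 over the first 9 bytes.
byte 0: (e2 ⊕ 11) ⊕ 6e = f3 ⊕ 6e = 9d
byte 1: (93 ⊕ 01) ⊕ 6f = 92 ⊕ 6f = fd
byte 2: (06 ⊕ 0e) ⊕ 72 = 08 ⊕ 72 = 7a
byte 3: (47 ⊕ f8) ⊕ 74 = bf ⊕ 74 = cb
byte 4: (6f ⊕ 60) ⊕ 68 = 0f ⊕ 68 = 67
byte 5: (57 ⊕ 97) ⊕ 20 = c0 ⊕ 20 = e0
byte 6: (af ⊕ 03) ⊕ 74 = ac ⊕ 74 = d8
byte 7: (fb ⊕ 3b) ⊕ 68 = c0 ⊕ 68 = a8
byte 8: (cb ⊕ 64) ⊕ 65 = af ⊕ 65 = ca

[157, 253, 122, 203, 103, 224, 216, 168, 202]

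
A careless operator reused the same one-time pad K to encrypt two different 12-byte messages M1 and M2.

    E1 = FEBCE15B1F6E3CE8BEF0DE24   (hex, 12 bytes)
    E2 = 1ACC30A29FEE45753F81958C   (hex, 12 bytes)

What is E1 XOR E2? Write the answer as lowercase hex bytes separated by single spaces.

e4 70 d1 f9 80 80 79 9d 81 71 4b a8

E1 ⊕ E2 = (M1 ⊕ K) ⊕ (M2 ⊕ K) = M1 ⊕ M2 — the shared key cancels under XOR.
byte 0: 254 xor  26 = 228
byte 1: 188 xor 204 = 112
byte 2: 225 xor  48 = 209
byte 3:  91 xor 162 = 249
byte 4:  31 xor 159 = 128
byte 5: 110 xor 238 = 128
byte 6:  60 xor  69 = 121
byte 7: 232 xor 117 = 157
byte 8: 190 xor  63 = 129
byte 9: 240 xor 129 = 113
byte 10: 222 xor 149 =  75
byte 11:  36 xor 140 = 168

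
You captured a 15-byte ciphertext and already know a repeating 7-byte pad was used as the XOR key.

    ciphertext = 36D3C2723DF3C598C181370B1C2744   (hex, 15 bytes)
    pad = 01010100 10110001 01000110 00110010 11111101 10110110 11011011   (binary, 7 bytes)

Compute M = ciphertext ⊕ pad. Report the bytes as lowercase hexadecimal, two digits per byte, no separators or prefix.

62628440c0451ecc70c705f6aafc10

The 7-byte key repeats, so the effective keystream is 54 b1 46 32 fd b6 db 54 b1 46 32 fd b6 db 54.
byte 0:  54 XOR  84 =  98
byte 1: 211 XOR 177 =  98
byte 2: 194 XOR  70 = 132
byte 3: 114 XOR  50 =  64
byte 4:  61 XOR 253 = 192
byte 5: 243 XOR 182 =  69
byte 6: 197 XOR 219 =  30
byte 7: 152 XOR  84 = 204
byte 8: 193 XOR 177 = 112
byte 9: 129 XOR  70 = 199
byte 10:  55 XOR  50 =   5
byte 11:  11 XOR 253 = 246
byte 12:  28 XOR 182 = 170
byte 13:  39 XOR 219 = 252
byte 14:  68 XOR  84 =  16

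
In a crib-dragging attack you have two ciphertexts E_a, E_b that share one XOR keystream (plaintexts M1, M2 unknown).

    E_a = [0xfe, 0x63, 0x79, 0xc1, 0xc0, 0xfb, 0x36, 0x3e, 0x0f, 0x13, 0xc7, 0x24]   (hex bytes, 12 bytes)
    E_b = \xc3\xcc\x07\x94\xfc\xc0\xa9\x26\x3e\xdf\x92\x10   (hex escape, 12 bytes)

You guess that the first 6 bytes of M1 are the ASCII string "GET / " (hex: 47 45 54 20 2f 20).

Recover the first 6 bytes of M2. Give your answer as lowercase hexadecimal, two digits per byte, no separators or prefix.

7aea2a75131b

First, E_a ⊕ E_b = (M1 ⊕ K) ⊕ (M2 ⊕ K) = M1 ⊕ M2, so the key drops out. Then M2 = (M1 ⊕ M2) ⊕ M1 over the first 6 bytes.
byte 0: (fe ^ c3) ^ 47 = 3d ^ 47 = 7a
byte 1: (63 ^ cc) ^ 45 = af ^ 45 = ea
byte 2: (79 ^ 07) ^ 54 = 7e ^ 54 = 2a
byte 3: (c1 ^ 94) ^ 20 = 55 ^ 20 = 75
byte 4: (c0 ^ fc) ^ 2f = 3c ^ 2f = 13
byte 5: (fb ^ c0) ^ 20 = 3b ^ 20 = 1b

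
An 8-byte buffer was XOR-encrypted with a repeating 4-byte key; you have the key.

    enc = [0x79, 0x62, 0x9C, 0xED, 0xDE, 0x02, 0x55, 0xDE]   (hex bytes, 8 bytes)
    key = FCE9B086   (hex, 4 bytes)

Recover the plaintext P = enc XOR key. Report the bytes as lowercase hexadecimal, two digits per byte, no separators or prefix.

The 4-byte key repeats, so the effective keystream is fc e9 b0 86 fc e9 b0 86.
byte 0: 121 ⊕ 252 = 133
byte 1:  98 ⊕ 233 = 139
byte 2: 156 ⊕ 176 =  44
byte 3: 237 ⊕ 134 = 107
byte 4: 222 ⊕ 252 =  34
byte 5:   2 ⊕ 233 = 235
byte 6:  85 ⊕ 176 = 229
byte 7: 222 ⊕ 134 =  88

858b2c6b22ebe558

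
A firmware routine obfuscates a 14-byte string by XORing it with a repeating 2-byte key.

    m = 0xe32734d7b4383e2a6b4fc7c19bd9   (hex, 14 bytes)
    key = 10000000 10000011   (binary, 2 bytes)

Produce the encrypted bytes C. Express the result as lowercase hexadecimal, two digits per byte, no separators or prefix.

63a4b45434bbbea9ebcc47421b5a

The 2-byte key repeats, so the effective keystream is 80 83 80 83 80 83 80 83 80 83 80 83 80 83.
byte 0: e3 ^ 80 = 63
byte 1: 27 ^ 83 = a4
byte 2: 34 ^ 80 = b4
byte 3: d7 ^ 83 = 54
byte 4: b4 ^ 80 = 34
byte 5: 38 ^ 83 = bb
byte 6: 3e ^ 80 = be
byte 7: 2a ^ 83 = a9
byte 8: 6b ^ 80 = eb
byte 9: 4f ^ 83 = cc
byte 10: c7 ^ 80 = 47
byte 11: c1 ^ 83 = 42
byte 12: 9b ^ 80 = 1b
byte 13: d9 ^ 83 = 5a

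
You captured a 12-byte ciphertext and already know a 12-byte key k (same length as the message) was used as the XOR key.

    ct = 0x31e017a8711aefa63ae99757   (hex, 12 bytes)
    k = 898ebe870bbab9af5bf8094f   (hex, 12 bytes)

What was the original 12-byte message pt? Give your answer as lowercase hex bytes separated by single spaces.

byte 0: 31 ⊕ 89 = b8
byte 1: e0 ⊕ 8e = 6e
byte 2: 17 ⊕ be = a9
byte 3: a8 ⊕ 87 = 2f
byte 4: 71 ⊕ 0b = 7a
byte 5: 1a ⊕ ba = a0
byte 6: ef ⊕ b9 = 56
byte 7: a6 ⊕ af = 09
byte 8: 3a ⊕ 5b = 61
byte 9: e9 ⊕ f8 = 11
byte 10: 97 ⊕ 09 = 9e
byte 11: 57 ⊕ 4f = 18

b8 6e a9 2f 7a a0 56 09 61 11 9e 18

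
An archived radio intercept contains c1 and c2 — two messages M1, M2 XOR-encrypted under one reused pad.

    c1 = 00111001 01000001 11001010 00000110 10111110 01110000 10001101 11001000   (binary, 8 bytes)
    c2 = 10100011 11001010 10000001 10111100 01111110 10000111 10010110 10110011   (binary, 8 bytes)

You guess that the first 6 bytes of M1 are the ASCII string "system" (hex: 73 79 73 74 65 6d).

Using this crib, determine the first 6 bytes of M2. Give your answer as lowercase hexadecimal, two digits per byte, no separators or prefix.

First, c1 ⊕ c2 = (M1 ⊕ K) ⊕ (M2 ⊕ K) = M1 ⊕ M2, so the key drops out. Then M2 = (M1 ⊕ M2) ⊕ M1 over the first 6 bytes.
byte 0: (39 ^ a3) ^ 73 = 9a ^ 73 = e9
byte 1: (41 ^ ca) ^ 79 = 8b ^ 79 = f2
byte 2: (ca ^ 81) ^ 73 = 4b ^ 73 = 38
byte 3: (06 ^ bc) ^ 74 = ba ^ 74 = ce
byte 4: (be ^ 7e) ^ 65 = c0 ^ 65 = a5
byte 5: (70 ^ 87) ^ 6d = f7 ^ 6d = 9a

e9f238cea59a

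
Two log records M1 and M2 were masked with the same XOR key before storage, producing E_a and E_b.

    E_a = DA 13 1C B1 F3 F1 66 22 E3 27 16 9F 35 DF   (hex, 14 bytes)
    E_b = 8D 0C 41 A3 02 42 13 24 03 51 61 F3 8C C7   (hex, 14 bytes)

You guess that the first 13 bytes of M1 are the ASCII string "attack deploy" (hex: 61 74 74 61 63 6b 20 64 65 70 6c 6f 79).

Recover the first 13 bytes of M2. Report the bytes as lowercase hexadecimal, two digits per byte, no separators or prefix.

366b297392d8556285061b03c0

First, E_a ⊕ E_b = (M1 ⊕ K) ⊕ (M2 ⊕ K) = M1 ⊕ M2, so the key drops out. Then M2 = (M1 ⊕ M2) ⊕ M1 over the first 13 bytes.
byte 0: (da ⊕ 8d) ⊕ 61 = 57 ⊕ 61 = 36
byte 1: (13 ⊕ 0c) ⊕ 74 = 1f ⊕ 74 = 6b
byte 2: (1c ⊕ 41) ⊕ 74 = 5d ⊕ 74 = 29
byte 3: (b1 ⊕ a3) ⊕ 61 = 12 ⊕ 61 = 73
byte 4: (f3 ⊕ 02) ⊕ 63 = f1 ⊕ 63 = 92
byte 5: (f1 ⊕ 42) ⊕ 6b = b3 ⊕ 6b = d8
byte 6: (66 ⊕ 13) ⊕ 20 = 75 ⊕ 20 = 55
byte 7: (22 ⊕ 24) ⊕ 64 = 06 ⊕ 64 = 62
byte 8: (e3 ⊕ 03) ⊕ 65 = e0 ⊕ 65 = 85
byte 9: (27 ⊕ 51) ⊕ 70 = 76 ⊕ 70 = 06
byte 10: (16 ⊕ 61) ⊕ 6c = 77 ⊕ 6c = 1b
byte 11: (9f ⊕ f3) ⊕ 6f = 6c ⊕ 6f = 03
byte 12: (35 ⊕ 8c) ⊕ 79 = b9 ⊕ 79 = c0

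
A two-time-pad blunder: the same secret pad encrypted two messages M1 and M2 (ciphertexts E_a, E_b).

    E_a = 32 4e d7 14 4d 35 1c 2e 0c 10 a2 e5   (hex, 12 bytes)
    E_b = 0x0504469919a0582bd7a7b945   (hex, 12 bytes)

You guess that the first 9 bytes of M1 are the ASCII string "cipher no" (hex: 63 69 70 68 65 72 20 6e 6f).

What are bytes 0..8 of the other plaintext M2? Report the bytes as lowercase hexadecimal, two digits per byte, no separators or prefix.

First, E_a ⊕ E_b = (M1 ⊕ K) ⊕ (M2 ⊕ K) = M1 ⊕ M2, so the key drops out. Then M2 = (M1 ⊕ M2) ⊕ M1 over the first 9 bytes.
byte 0: (32 xor 05) xor 63 = 37 xor 63 = 54
byte 1: (4e xor 04) xor 69 = 4a xor 69 = 23
byte 2: (d7 xor 46) xor 70 = 91 xor 70 = e1
byte 3: (14 xor 99) xor 68 = 8d xor 68 = e5
byte 4: (4d xor 19) xor 65 = 54 xor 65 = 31
byte 5: (35 xor a0) xor 72 = 95 xor 72 = e7
byte 6: (1c xor 58) xor 20 = 44 xor 20 = 64
byte 7: (2e xor 2b) xor 6e = 05 xor 6e = 6b
byte 8: (0c xor d7) xor 6f = db xor 6f = b4

5423e1e531e7646bb4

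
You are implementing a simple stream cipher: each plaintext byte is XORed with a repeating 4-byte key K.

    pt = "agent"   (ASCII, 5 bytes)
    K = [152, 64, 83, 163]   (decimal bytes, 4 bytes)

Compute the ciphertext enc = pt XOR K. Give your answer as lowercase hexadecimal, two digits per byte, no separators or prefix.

The 4-byte key repeats, so the effective keystream is 98 40 53 a3 98.
byte 0:  97 ⊕ 152 = 249
byte 1: 103 ⊕  64 =  39
byte 2: 101 ⊕  83 =  54
byte 3: 110 ⊕ 163 = 205
byte 4: 116 ⊕ 152 = 236

f92736cdec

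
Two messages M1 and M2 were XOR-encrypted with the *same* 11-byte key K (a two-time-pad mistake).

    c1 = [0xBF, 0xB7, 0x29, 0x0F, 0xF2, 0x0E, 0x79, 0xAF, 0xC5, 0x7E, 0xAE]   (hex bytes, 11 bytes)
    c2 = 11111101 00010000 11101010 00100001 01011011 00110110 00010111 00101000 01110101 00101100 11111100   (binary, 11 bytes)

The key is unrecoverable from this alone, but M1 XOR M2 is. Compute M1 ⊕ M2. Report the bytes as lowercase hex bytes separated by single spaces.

42 a7 c3 2e a9 38 6e 87 b0 52 52

c1 ⊕ c2 = (M1 ⊕ K) ⊕ (M2 ⊕ K) = M1 ⊕ M2 — the shared key cancels under XOR.
byte 0: bf ⊕ fd = 42
byte 1: b7 ⊕ 10 = a7
byte 2: 29 ⊕ ea = c3
byte 3: 0f ⊕ 21 = 2e
byte 4: f2 ⊕ 5b = a9
byte 5: 0e ⊕ 36 = 38
byte 6: 79 ⊕ 17 = 6e
byte 7: af ⊕ 28 = 87
byte 8: c5 ⊕ 75 = b0
byte 9: 7e ⊕ 2c = 52
byte 10: ae ⊕ fc = 52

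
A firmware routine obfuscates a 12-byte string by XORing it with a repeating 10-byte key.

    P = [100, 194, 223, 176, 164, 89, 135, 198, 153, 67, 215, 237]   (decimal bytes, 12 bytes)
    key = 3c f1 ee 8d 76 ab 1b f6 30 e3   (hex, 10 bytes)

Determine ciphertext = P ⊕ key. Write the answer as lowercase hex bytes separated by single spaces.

58 33 31 3d d2 f2 9c 30 a9 a0 eb 1c

The 10-byte key repeats, so the effective keystream is 3c f1 ee 8d 76 ab 1b f6 30 e3 3c f1.
byte 0: 64 XOR 3c = 58
byte 1: c2 XOR f1 = 33
byte 2: df XOR ee = 31
byte 3: b0 XOR 8d = 3d
byte 4: a4 XOR 76 = d2
byte 5: 59 XOR ab = f2
byte 6: 87 XOR 1b = 9c
byte 7: c6 XOR f6 = 30
byte 8: 99 XOR 30 = a9
byte 9: 43 XOR e3 = a0
byte 10: d7 XOR 3c = eb
byte 11: ed XOR f1 = 1c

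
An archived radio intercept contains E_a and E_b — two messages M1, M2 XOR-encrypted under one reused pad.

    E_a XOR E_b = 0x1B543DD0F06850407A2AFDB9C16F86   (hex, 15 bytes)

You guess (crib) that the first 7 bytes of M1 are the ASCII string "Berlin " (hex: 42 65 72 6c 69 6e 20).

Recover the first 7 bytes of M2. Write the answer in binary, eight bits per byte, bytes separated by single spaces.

01011001 00110001 01001111 10111100 10011001 00000110 01110000

Since E_a ⊕ E_b = M1 ⊕ M2, XORing with the guessed M1 bytes yields the corresponding M2 bytes: M2 = (E_a ⊕ E_b) ⊕ M1.
1b XOR 42 = 59
54 XOR 65 = 31
3d XOR 72 = 4f
d0 XOR 6c = bc
f0 XOR 69 = 99
68 XOR 6e = 06
50 XOR 20 = 70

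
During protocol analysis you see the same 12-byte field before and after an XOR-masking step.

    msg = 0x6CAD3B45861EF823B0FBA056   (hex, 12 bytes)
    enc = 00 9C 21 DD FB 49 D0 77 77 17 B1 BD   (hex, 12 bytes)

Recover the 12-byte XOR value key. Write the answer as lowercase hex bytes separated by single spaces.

Since enc = msg ⊕ key, XORing both sides with msg gives key = msg ⊕ enc.
01101100 ⊕ 00000000 = 01101100
10101101 ⊕ 10011100 = 00110001
00111011 ⊕ 00100001 = 00011010
01000101 ⊕ 11011101 = 10011000
10000110 ⊕ 11111011 = 01111101
00011110 ⊕ 01001001 = 01010111
11111000 ⊕ 11010000 = 00101000
00100011 ⊕ 01110111 = 01010100
10110000 ⊕ 01110111 = 11000111
11111011 ⊕ 00010111 = 11101100
10100000 ⊕ 10110001 = 00010001
01010110 ⊕ 10111101 = 11101011

6c 31 1a 98 7d 57 28 54 c7 ec 11 eb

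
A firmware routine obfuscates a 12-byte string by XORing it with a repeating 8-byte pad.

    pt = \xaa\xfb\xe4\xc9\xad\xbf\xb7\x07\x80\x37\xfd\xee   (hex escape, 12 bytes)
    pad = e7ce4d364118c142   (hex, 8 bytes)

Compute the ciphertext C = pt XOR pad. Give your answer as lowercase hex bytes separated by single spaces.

The 8-byte key repeats, so the effective keystream is e7 ce 4d 36 41 18 c1 42 e7 ce 4d 36.
byte 0: aa XOR e7 = 4d
byte 1: fb XOR ce = 35
byte 2: e4 XOR 4d = a9
byte 3: c9 XOR 36 = ff
byte 4: ad XOR 41 = ec
byte 5: bf XOR 18 = a7
byte 6: b7 XOR c1 = 76
byte 7: 07 XOR 42 = 45
byte 8: 80 XOR e7 = 67
byte 9: 37 XOR ce = f9
byte 10: fd XOR 4d = b0
byte 11: ee XOR 36 = d8

4d 35 a9 ff ec a7 76 45 67 f9 b0 d8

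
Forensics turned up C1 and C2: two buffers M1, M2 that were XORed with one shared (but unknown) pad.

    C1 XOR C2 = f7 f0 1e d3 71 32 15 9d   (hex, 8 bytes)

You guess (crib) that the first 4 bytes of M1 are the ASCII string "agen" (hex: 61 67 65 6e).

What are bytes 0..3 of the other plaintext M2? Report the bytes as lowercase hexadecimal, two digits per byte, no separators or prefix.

Since C1 ⊕ C2 = M1 ⊕ M2, XORing with the guessed M1 bytes yields the corresponding M2 bytes: M2 = (C1 ⊕ C2) ⊕ M1.
247 XOR  97 = 150
240 XOR 103 = 151
 30 XOR 101 = 123
211 XOR 110 = 189

96977bbd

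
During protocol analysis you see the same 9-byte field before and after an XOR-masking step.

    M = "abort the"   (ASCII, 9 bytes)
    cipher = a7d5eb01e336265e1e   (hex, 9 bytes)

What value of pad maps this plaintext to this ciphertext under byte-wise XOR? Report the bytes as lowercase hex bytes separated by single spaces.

Since cipher = M ⊕ pad, XORing both sides with M gives pad = M ⊕ cipher.
byte 0: 61 ⊕ a7 = c6
byte 1: 62 ⊕ d5 = b7
byte 2: 6f ⊕ eb = 84
byte 3: 72 ⊕ 01 = 73
byte 4: 74 ⊕ e3 = 97
byte 5: 20 ⊕ 36 = 16
byte 6: 74 ⊕ 26 = 52
byte 7: 68 ⊕ 5e = 36
byte 8: 65 ⊕ 1e = 7b

c6 b7 84 73 97 16 52 36 7b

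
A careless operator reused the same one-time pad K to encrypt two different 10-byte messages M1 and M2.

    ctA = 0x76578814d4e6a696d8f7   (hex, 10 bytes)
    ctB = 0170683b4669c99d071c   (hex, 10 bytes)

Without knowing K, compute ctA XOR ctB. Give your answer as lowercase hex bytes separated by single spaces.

ctA ⊕ ctB = (M1 ⊕ K) ⊕ (M2 ⊕ K) = M1 ⊕ M2 — the shared key cancels under XOR.
76 ^ 01 = 77
57 ^ 70 = 27
88 ^ 68 = e0
14 ^ 3b = 2f
d4 ^ 46 = 92
e6 ^ 69 = 8f
a6 ^ c9 = 6f
96 ^ 9d = 0b
d8 ^ 07 = df
f7 ^ 1c = eb

77 27 e0 2f 92 8f 6f 0b df eb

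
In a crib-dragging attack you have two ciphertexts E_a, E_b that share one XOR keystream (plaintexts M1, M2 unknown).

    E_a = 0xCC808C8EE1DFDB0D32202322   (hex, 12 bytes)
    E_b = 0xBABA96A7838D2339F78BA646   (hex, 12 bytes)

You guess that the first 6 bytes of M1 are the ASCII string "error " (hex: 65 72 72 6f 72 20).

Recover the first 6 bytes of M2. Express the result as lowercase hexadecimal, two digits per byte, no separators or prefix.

First, E_a ⊕ E_b = (M1 ⊕ K) ⊕ (M2 ⊕ K) = M1 ⊕ M2, so the key drops out. Then M2 = (M1 ⊕ M2) ⊕ M1 over the first 6 bytes.
byte 0: (cc XOR ba) XOR 65 = 76 XOR 65 = 13
byte 1: (80 XOR ba) XOR 72 = 3a XOR 72 = 48
byte 2: (8c XOR 96) XOR 72 = 1a XOR 72 = 68
byte 3: (8e XOR a7) XOR 6f = 29 XOR 6f = 46
byte 4: (e1 XOR 83) XOR 72 = 62 XOR 72 = 10
byte 5: (df XOR 8d) XOR 20 = 52 XOR 20 = 72

134868461072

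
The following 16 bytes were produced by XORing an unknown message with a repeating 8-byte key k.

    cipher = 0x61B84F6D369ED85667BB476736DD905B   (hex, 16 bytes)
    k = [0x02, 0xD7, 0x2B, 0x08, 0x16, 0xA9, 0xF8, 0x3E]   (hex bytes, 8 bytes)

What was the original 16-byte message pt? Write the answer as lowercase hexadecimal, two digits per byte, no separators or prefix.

636f646520372068656c6c6f20746865

The 8-byte key repeats, so the effective keystream is 02 d7 2b 08 16 a9 f8 3e 02 d7 2b 08 16 a9 f8 3e.
byte 0: 61 ⊕ 02 = 63
byte 1: b8 ⊕ d7 = 6f
byte 2: 4f ⊕ 2b = 64
byte 3: 6d ⊕ 08 = 65
byte 4: 36 ⊕ 16 = 20
byte 5: 9e ⊕ a9 = 37
byte 6: d8 ⊕ f8 = 20
byte 7: 56 ⊕ 3e = 68
byte 8: 67 ⊕ 02 = 65
byte 9: bb ⊕ d7 = 6c
byte 10: 47 ⊕ 2b = 6c
byte 11: 67 ⊕ 08 = 6f
byte 12: 36 ⊕ 16 = 20
byte 13: dd ⊕ a9 = 74
byte 14: 90 ⊕ f8 = 68
byte 15: 5b ⊕ 3e = 65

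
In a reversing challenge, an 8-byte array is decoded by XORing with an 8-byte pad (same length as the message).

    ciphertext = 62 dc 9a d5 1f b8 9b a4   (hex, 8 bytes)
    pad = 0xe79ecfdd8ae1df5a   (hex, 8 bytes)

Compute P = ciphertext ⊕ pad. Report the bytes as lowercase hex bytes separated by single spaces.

85 42 55 08 95 59 44 fe

62 ⊕ e7 = 85
dc ⊕ 9e = 42
9a ⊕ cf = 55
d5 ⊕ dd = 08
1f ⊕ 8a = 95
b8 ⊕ e1 = 59
9b ⊕ df = 44
a4 ⊕ 5a = fe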